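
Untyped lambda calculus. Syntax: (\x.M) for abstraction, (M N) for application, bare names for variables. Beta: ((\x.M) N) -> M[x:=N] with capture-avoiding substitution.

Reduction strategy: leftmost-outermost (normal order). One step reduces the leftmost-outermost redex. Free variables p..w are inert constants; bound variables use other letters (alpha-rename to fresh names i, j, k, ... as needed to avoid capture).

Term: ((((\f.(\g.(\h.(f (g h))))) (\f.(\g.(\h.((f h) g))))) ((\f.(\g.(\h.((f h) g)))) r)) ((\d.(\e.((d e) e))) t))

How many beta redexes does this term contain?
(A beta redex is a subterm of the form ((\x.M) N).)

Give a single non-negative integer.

Term: ((((\f.(\g.(\h.(f (g h))))) (\f.(\g.(\h.((f h) g))))) ((\f.(\g.(\h.((f h) g)))) r)) ((\d.(\e.((d e) e))) t))
  Redex: ((\f.(\g.(\h.(f (g h))))) (\f.(\g.(\h.((f h) g)))))
  Redex: ((\f.(\g.(\h.((f h) g)))) r)
  Redex: ((\d.(\e.((d e) e))) t)
Total redexes: 3

Answer: 3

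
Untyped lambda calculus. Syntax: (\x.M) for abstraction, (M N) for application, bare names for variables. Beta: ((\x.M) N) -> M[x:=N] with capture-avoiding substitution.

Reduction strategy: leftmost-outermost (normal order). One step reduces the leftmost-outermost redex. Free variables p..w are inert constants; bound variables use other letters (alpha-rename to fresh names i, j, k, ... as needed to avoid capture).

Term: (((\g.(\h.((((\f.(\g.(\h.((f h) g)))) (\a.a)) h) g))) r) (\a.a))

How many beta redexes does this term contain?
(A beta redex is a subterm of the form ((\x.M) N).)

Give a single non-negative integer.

Term: (((\g.(\h.((((\f.(\g.(\h.((f h) g)))) (\a.a)) h) g))) r) (\a.a))
  Redex: ((\g.(\h.((((\f.(\g.(\h.((f h) g)))) (\a.a)) h) g))) r)
  Redex: ((\f.(\g.(\h.((f h) g)))) (\a.a))
Total redexes: 2

Answer: 2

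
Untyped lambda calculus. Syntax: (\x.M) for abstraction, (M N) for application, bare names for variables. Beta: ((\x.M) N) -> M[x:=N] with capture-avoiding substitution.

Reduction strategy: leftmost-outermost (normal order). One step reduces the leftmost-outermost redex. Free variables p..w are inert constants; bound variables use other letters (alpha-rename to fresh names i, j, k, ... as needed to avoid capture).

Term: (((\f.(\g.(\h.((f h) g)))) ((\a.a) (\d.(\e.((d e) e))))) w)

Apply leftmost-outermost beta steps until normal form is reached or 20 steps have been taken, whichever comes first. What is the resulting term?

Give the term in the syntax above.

Step 0: (((\f.(\g.(\h.((f h) g)))) ((\a.a) (\d.(\e.((d e) e))))) w)
Step 1: ((\g.(\h.((((\a.a) (\d.(\e.((d e) e)))) h) g))) w)
Step 2: (\h.((((\a.a) (\d.(\e.((d e) e)))) h) w))
Step 3: (\h.(((\d.(\e.((d e) e))) h) w))
Step 4: (\h.((\e.((h e) e)) w))
Step 5: (\h.((h w) w))

Answer: (\h.((h w) w))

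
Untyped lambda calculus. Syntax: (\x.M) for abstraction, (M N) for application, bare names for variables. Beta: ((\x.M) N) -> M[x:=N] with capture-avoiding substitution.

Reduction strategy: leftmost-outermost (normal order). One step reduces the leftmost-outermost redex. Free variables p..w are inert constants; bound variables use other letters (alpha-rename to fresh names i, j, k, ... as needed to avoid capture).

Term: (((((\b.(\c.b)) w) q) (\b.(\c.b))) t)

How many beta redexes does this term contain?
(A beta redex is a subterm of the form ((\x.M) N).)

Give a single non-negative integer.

Answer: 1

Derivation:
Term: (((((\b.(\c.b)) w) q) (\b.(\c.b))) t)
  Redex: ((\b.(\c.b)) w)
Total redexes: 1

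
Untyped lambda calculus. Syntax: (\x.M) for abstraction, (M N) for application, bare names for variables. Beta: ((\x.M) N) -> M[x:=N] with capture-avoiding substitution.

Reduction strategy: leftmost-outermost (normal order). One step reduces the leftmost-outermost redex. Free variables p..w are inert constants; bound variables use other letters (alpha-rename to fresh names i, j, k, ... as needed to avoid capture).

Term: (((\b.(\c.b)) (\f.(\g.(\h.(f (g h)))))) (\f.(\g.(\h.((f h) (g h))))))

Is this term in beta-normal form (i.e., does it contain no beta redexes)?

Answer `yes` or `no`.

Term: (((\b.(\c.b)) (\f.(\g.(\h.(f (g h)))))) (\f.(\g.(\h.((f h) (g h))))))
Found 1 beta redex(es).

Answer: no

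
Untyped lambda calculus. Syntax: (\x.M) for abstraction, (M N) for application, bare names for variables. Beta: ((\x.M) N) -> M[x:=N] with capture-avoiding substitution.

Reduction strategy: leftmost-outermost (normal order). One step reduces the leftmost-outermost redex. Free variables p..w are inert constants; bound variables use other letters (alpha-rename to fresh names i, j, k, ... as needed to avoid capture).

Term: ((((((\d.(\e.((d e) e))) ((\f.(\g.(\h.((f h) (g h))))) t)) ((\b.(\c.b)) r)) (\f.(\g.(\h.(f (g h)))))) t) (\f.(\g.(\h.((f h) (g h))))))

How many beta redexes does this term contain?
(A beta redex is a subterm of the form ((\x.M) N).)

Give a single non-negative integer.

Answer: 3

Derivation:
Term: ((((((\d.(\e.((d e) e))) ((\f.(\g.(\h.((f h) (g h))))) t)) ((\b.(\c.b)) r)) (\f.(\g.(\h.(f (g h)))))) t) (\f.(\g.(\h.((f h) (g h))))))
  Redex: ((\d.(\e.((d e) e))) ((\f.(\g.(\h.((f h) (g h))))) t))
  Redex: ((\f.(\g.(\h.((f h) (g h))))) t)
  Redex: ((\b.(\c.b)) r)
Total redexes: 3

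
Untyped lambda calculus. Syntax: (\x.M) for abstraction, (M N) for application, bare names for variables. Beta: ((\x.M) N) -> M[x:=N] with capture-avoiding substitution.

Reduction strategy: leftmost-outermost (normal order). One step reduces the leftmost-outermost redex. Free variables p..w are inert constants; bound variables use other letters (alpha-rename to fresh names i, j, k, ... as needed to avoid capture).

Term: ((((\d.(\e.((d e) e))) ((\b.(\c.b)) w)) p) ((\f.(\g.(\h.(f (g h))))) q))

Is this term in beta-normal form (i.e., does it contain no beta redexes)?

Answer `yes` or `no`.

Answer: no

Derivation:
Term: ((((\d.(\e.((d e) e))) ((\b.(\c.b)) w)) p) ((\f.(\g.(\h.(f (g h))))) q))
Found 3 beta redex(es).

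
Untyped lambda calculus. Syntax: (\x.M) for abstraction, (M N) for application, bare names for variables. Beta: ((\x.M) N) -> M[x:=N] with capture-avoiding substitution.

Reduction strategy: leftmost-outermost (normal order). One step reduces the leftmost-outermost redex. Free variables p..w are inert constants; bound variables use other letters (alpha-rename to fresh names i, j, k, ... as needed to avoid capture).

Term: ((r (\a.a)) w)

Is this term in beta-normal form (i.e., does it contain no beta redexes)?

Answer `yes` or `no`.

Term: ((r (\a.a)) w)
No beta redexes found.

Answer: yes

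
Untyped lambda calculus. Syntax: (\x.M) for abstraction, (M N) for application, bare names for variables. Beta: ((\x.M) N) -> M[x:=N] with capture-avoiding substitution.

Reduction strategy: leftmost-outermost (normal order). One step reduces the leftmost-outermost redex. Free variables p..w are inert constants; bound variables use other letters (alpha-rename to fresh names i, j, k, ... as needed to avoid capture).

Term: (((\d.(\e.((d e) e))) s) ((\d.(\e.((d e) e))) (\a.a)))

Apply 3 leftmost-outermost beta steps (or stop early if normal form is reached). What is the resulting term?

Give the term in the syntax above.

Answer: ((s (\e.(((\a.a) e) e))) ((\d.(\e.((d e) e))) (\a.a)))

Derivation:
Step 0: (((\d.(\e.((d e) e))) s) ((\d.(\e.((d e) e))) (\a.a)))
Step 1: ((\e.((s e) e)) ((\d.(\e.((d e) e))) (\a.a)))
Step 2: ((s ((\d.(\e.((d e) e))) (\a.a))) ((\d.(\e.((d e) e))) (\a.a)))
Step 3: ((s (\e.(((\a.a) e) e))) ((\d.(\e.((d e) e))) (\a.a)))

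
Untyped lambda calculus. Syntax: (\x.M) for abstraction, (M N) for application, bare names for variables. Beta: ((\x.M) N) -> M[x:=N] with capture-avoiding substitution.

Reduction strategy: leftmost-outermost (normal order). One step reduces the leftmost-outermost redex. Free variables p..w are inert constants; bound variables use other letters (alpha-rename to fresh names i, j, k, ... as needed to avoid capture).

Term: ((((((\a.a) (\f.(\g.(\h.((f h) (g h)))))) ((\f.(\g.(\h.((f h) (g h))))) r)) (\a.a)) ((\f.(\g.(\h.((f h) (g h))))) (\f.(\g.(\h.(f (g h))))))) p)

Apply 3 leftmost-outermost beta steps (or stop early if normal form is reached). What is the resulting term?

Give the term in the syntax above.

Step 0: ((((((\a.a) (\f.(\g.(\h.((f h) (g h)))))) ((\f.(\g.(\h.((f h) (g h))))) r)) (\a.a)) ((\f.(\g.(\h.((f h) (g h))))) (\f.(\g.(\h.(f (g h))))))) p)
Step 1: (((((\f.(\g.(\h.((f h) (g h))))) ((\f.(\g.(\h.((f h) (g h))))) r)) (\a.a)) ((\f.(\g.(\h.((f h) (g h))))) (\f.(\g.(\h.(f (g h))))))) p)
Step 2: ((((\g.(\h.((((\f.(\g.(\h.((f h) (g h))))) r) h) (g h)))) (\a.a)) ((\f.(\g.(\h.((f h) (g h))))) (\f.(\g.(\h.(f (g h))))))) p)
Step 3: (((\h.((((\f.(\g.(\h.((f h) (g h))))) r) h) ((\a.a) h))) ((\f.(\g.(\h.((f h) (g h))))) (\f.(\g.(\h.(f (g h))))))) p)

Answer: (((\h.((((\f.(\g.(\h.((f h) (g h))))) r) h) ((\a.a) h))) ((\f.(\g.(\h.((f h) (g h))))) (\f.(\g.(\h.(f (g h))))))) p)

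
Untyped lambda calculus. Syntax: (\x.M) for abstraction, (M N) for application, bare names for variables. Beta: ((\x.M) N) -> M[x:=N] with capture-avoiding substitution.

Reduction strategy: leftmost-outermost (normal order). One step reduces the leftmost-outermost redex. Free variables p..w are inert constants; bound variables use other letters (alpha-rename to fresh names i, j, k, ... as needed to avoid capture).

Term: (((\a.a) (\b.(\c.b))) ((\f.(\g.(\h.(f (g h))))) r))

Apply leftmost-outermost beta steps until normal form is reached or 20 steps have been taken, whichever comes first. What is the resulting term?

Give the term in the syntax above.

Step 0: (((\a.a) (\b.(\c.b))) ((\f.(\g.(\h.(f (g h))))) r))
Step 1: ((\b.(\c.b)) ((\f.(\g.(\h.(f (g h))))) r))
Step 2: (\c.((\f.(\g.(\h.(f (g h))))) r))
Step 3: (\c.(\g.(\h.(r (g h)))))

Answer: (\c.(\g.(\h.(r (g h)))))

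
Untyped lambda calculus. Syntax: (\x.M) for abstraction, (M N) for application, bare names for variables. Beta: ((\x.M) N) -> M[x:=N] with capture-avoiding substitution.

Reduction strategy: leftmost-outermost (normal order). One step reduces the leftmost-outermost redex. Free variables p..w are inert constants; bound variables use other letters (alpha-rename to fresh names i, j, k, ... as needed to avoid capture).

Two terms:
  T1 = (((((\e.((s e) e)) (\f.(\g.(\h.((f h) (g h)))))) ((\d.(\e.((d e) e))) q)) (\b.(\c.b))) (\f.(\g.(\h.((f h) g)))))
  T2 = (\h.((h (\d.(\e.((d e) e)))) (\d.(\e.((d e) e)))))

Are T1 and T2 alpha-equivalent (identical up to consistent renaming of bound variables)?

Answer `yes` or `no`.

Answer: no

Derivation:
Term 1: (((((\e.((s e) e)) (\f.(\g.(\h.((f h) (g h)))))) ((\d.(\e.((d e) e))) q)) (\b.(\c.b))) (\f.(\g.(\h.((f h) g)))))
Term 2: (\h.((h (\d.(\e.((d e) e)))) (\d.(\e.((d e) e)))))
Alpha-equivalence: compare structure up to binder renaming.
Result: False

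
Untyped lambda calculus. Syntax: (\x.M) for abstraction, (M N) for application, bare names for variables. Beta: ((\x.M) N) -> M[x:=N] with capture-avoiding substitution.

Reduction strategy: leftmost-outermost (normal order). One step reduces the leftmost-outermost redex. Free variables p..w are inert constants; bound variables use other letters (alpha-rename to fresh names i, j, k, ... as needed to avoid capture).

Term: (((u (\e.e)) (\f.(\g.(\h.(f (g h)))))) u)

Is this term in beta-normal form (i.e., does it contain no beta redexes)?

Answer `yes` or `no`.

Term: (((u (\e.e)) (\f.(\g.(\h.(f (g h)))))) u)
No beta redexes found.

Answer: yes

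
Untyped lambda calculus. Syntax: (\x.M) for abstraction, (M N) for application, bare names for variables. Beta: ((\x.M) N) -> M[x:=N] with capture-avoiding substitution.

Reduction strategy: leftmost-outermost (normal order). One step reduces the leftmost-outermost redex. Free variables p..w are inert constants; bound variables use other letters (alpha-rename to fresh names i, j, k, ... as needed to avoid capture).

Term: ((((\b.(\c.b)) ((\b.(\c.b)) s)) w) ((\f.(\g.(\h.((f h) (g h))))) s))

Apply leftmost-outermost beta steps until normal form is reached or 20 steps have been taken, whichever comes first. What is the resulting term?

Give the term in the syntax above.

Answer: s

Derivation:
Step 0: ((((\b.(\c.b)) ((\b.(\c.b)) s)) w) ((\f.(\g.(\h.((f h) (g h))))) s))
Step 1: (((\c.((\b.(\c.b)) s)) w) ((\f.(\g.(\h.((f h) (g h))))) s))
Step 2: (((\b.(\c.b)) s) ((\f.(\g.(\h.((f h) (g h))))) s))
Step 3: ((\c.s) ((\f.(\g.(\h.((f h) (g h))))) s))
Step 4: s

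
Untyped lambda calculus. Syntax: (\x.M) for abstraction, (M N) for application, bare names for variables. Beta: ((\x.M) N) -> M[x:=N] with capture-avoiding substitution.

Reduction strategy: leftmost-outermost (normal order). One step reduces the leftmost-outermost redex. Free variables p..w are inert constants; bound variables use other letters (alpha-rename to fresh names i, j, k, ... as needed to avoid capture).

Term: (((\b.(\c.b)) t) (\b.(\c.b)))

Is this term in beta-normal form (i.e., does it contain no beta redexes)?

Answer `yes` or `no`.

Term: (((\b.(\c.b)) t) (\b.(\c.b)))
Found 1 beta redex(es).

Answer: no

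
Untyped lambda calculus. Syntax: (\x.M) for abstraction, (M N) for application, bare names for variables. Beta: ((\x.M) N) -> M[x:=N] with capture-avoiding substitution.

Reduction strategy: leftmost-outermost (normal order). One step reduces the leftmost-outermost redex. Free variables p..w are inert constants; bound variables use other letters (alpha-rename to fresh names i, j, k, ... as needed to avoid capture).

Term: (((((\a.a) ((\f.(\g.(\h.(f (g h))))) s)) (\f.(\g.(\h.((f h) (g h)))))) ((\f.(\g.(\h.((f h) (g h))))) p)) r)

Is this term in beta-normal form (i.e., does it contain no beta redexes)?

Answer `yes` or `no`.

Answer: no

Derivation:
Term: (((((\a.a) ((\f.(\g.(\h.(f (g h))))) s)) (\f.(\g.(\h.((f h) (g h)))))) ((\f.(\g.(\h.((f h) (g h))))) p)) r)
Found 3 beta redex(es).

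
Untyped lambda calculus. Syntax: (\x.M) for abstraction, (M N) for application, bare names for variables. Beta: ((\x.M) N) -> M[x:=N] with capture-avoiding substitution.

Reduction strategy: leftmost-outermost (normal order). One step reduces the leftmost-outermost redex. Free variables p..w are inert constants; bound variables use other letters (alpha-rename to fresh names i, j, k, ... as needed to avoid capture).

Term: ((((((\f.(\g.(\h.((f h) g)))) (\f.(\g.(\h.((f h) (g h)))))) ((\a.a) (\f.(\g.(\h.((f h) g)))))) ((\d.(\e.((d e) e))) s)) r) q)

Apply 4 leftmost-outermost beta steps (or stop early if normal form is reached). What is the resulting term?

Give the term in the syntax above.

Step 0: ((((((\f.(\g.(\h.((f h) g)))) (\f.(\g.(\h.((f h) (g h)))))) ((\a.a) (\f.(\g.(\h.((f h) g)))))) ((\d.(\e.((d e) e))) s)) r) q)
Step 1: (((((\g.(\h.(((\f.(\g.(\h.((f h) (g h))))) h) g))) ((\a.a) (\f.(\g.(\h.((f h) g)))))) ((\d.(\e.((d e) e))) s)) r) q)
Step 2: ((((\h.(((\f.(\g.(\h.((f h) (g h))))) h) ((\a.a) (\f.(\g.(\h.((f h) g))))))) ((\d.(\e.((d e) e))) s)) r) q)
Step 3: (((((\f.(\g.(\h.((f h) (g h))))) ((\d.(\e.((d e) e))) s)) ((\a.a) (\f.(\g.(\h.((f h) g)))))) r) q)
Step 4: ((((\g.(\h.((((\d.(\e.((d e) e))) s) h) (g h)))) ((\a.a) (\f.(\g.(\h.((f h) g)))))) r) q)

Answer: ((((\g.(\h.((((\d.(\e.((d e) e))) s) h) (g h)))) ((\a.a) (\f.(\g.(\h.((f h) g)))))) r) q)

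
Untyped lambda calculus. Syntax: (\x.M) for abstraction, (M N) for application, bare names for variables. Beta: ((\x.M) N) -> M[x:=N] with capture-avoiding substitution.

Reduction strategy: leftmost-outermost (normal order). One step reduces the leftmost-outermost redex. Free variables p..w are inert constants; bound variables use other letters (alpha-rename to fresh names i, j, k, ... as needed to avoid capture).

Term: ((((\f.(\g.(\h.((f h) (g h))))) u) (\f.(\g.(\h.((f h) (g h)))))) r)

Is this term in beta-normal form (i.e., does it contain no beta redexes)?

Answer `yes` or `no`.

Answer: no

Derivation:
Term: ((((\f.(\g.(\h.((f h) (g h))))) u) (\f.(\g.(\h.((f h) (g h)))))) r)
Found 1 beta redex(es).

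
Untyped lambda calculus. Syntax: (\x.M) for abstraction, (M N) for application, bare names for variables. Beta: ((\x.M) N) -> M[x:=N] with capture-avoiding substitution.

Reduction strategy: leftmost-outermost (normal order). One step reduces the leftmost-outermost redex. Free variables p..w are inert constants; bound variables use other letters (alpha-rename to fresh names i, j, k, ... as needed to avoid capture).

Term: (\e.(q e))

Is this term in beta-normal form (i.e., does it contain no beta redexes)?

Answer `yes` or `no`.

Term: (\e.(q e))
No beta redexes found.

Answer: yes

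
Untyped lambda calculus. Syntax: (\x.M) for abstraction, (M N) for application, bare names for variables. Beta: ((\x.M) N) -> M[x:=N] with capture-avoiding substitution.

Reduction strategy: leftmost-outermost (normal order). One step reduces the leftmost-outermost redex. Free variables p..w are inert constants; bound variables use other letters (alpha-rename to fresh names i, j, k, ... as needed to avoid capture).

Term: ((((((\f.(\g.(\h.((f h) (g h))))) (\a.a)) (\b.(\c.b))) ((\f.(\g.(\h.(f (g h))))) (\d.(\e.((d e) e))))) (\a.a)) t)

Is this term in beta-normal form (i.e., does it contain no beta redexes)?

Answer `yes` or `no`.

Term: ((((((\f.(\g.(\h.((f h) (g h))))) (\a.a)) (\b.(\c.b))) ((\f.(\g.(\h.(f (g h))))) (\d.(\e.((d e) e))))) (\a.a)) t)
Found 2 beta redex(es).

Answer: no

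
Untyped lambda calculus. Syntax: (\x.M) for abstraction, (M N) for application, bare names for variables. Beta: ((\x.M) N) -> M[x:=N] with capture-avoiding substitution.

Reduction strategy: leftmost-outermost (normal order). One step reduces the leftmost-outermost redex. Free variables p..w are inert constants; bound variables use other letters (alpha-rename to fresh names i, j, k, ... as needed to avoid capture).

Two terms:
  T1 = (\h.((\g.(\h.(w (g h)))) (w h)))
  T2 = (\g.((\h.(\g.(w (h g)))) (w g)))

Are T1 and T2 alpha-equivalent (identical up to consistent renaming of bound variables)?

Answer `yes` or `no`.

Term 1: (\h.((\g.(\h.(w (g h)))) (w h)))
Term 2: (\g.((\h.(\g.(w (h g)))) (w g)))
Alpha-equivalence: compare structure up to binder renaming.
Result: True

Answer: yes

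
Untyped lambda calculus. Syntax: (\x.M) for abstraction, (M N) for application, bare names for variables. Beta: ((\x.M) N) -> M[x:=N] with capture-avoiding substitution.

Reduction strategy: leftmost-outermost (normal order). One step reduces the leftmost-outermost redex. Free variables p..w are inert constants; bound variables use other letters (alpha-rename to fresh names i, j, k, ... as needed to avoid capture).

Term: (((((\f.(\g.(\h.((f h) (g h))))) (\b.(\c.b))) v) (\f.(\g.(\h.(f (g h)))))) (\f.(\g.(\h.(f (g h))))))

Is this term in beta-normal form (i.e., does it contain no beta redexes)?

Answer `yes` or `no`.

Term: (((((\f.(\g.(\h.((f h) (g h))))) (\b.(\c.b))) v) (\f.(\g.(\h.(f (g h)))))) (\f.(\g.(\h.(f (g h))))))
Found 1 beta redex(es).

Answer: no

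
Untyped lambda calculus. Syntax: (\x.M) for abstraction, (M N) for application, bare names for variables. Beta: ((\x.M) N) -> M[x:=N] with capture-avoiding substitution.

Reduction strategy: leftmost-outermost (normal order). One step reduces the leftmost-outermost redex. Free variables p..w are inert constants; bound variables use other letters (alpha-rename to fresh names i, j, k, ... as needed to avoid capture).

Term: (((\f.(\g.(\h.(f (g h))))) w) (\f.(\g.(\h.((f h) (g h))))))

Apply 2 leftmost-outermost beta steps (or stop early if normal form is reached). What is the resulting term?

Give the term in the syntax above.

Answer: (\h.(w ((\f.(\g.(\h.((f h) (g h))))) h)))

Derivation:
Step 0: (((\f.(\g.(\h.(f (g h))))) w) (\f.(\g.(\h.((f h) (g h))))))
Step 1: ((\g.(\h.(w (g h)))) (\f.(\g.(\h.((f h) (g h))))))
Step 2: (\h.(w ((\f.(\g.(\h.((f h) (g h))))) h)))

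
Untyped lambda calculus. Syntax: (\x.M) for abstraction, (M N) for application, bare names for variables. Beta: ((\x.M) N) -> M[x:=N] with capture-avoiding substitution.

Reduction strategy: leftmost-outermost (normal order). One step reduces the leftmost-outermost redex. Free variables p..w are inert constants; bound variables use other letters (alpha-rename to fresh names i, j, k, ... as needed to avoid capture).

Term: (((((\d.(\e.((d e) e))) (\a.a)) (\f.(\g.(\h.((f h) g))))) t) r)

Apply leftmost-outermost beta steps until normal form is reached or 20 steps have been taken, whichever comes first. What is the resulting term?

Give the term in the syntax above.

Step 0: (((((\d.(\e.((d e) e))) (\a.a)) (\f.(\g.(\h.((f h) g))))) t) r)
Step 1: ((((\e.(((\a.a) e) e)) (\f.(\g.(\h.((f h) g))))) t) r)
Step 2: (((((\a.a) (\f.(\g.(\h.((f h) g))))) (\f.(\g.(\h.((f h) g))))) t) r)
Step 3: ((((\f.(\g.(\h.((f h) g)))) (\f.(\g.(\h.((f h) g))))) t) r)
Step 4: (((\g.(\h.(((\f.(\g.(\h.((f h) g)))) h) g))) t) r)
Step 5: ((\h.(((\f.(\g.(\h.((f h) g)))) h) t)) r)
Step 6: (((\f.(\g.(\h.((f h) g)))) r) t)
Step 7: ((\g.(\h.((r h) g))) t)
Step 8: (\h.((r h) t))

Answer: (\h.((r h) t))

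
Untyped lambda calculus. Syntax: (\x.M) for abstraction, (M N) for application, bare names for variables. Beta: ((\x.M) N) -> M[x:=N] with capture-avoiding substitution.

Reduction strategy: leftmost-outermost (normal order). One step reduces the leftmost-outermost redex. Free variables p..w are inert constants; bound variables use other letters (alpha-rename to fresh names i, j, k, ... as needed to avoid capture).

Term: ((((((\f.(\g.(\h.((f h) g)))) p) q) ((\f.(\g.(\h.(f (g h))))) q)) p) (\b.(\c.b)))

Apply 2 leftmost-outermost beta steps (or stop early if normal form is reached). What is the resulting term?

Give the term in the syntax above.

Step 0: ((((((\f.(\g.(\h.((f h) g)))) p) q) ((\f.(\g.(\h.(f (g h))))) q)) p) (\b.(\c.b)))
Step 1: (((((\g.(\h.((p h) g))) q) ((\f.(\g.(\h.(f (g h))))) q)) p) (\b.(\c.b)))
Step 2: ((((\h.((p h) q)) ((\f.(\g.(\h.(f (g h))))) q)) p) (\b.(\c.b)))

Answer: ((((\h.((p h) q)) ((\f.(\g.(\h.(f (g h))))) q)) p) (\b.(\c.b)))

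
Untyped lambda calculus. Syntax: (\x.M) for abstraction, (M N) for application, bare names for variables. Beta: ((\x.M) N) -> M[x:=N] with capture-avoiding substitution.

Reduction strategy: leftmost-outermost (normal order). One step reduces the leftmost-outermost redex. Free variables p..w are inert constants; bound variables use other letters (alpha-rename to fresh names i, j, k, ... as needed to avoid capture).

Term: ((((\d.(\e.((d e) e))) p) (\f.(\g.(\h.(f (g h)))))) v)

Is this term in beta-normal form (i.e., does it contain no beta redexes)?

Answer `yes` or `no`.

Answer: no

Derivation:
Term: ((((\d.(\e.((d e) e))) p) (\f.(\g.(\h.(f (g h)))))) v)
Found 1 beta redex(es).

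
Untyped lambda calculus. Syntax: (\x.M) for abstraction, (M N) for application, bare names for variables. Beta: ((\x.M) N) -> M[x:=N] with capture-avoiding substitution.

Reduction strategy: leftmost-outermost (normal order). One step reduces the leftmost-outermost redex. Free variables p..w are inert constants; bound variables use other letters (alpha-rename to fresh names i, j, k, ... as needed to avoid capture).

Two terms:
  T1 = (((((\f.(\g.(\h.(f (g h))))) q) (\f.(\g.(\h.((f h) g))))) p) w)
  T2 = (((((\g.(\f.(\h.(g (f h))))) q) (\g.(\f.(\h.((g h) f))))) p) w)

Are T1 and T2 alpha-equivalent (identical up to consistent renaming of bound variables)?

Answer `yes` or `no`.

Answer: yes

Derivation:
Term 1: (((((\f.(\g.(\h.(f (g h))))) q) (\f.(\g.(\h.((f h) g))))) p) w)
Term 2: (((((\g.(\f.(\h.(g (f h))))) q) (\g.(\f.(\h.((g h) f))))) p) w)
Alpha-equivalence: compare structure up to binder renaming.
Result: True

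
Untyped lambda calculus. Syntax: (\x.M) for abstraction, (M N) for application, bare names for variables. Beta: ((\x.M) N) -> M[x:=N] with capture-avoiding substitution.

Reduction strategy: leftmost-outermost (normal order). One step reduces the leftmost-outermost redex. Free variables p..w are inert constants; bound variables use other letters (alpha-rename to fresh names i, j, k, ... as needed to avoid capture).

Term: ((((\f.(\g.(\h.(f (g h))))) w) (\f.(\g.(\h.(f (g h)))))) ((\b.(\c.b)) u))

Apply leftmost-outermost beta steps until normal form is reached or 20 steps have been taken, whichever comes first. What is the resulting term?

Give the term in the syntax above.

Answer: (w (\g.(\h.u)))

Derivation:
Step 0: ((((\f.(\g.(\h.(f (g h))))) w) (\f.(\g.(\h.(f (g h)))))) ((\b.(\c.b)) u))
Step 1: (((\g.(\h.(w (g h)))) (\f.(\g.(\h.(f (g h)))))) ((\b.(\c.b)) u))
Step 2: ((\h.(w ((\f.(\g.(\h.(f (g h))))) h))) ((\b.(\c.b)) u))
Step 3: (w ((\f.(\g.(\h.(f (g h))))) ((\b.(\c.b)) u)))
Step 4: (w (\g.(\h.(((\b.(\c.b)) u) (g h)))))
Step 5: (w (\g.(\h.((\c.u) (g h)))))
Step 6: (w (\g.(\h.u)))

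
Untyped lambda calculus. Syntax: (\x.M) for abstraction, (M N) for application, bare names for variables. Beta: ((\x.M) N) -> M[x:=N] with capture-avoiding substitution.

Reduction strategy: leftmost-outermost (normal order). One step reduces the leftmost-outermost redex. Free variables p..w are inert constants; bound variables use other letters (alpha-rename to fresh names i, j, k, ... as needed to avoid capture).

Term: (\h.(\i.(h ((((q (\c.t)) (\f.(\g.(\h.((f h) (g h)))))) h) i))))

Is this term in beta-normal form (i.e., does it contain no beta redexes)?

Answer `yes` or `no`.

Answer: yes

Derivation:
Term: (\h.(\i.(h ((((q (\c.t)) (\f.(\g.(\h.((f h) (g h)))))) h) i))))
No beta redexes found.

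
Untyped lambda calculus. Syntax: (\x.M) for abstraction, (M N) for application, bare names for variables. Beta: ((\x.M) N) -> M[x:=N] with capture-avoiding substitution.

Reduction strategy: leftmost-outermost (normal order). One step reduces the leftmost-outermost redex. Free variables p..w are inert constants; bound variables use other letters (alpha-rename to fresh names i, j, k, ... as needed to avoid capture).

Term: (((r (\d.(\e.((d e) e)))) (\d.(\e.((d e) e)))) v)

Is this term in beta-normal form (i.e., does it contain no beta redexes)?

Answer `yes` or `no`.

Term: (((r (\d.(\e.((d e) e)))) (\d.(\e.((d e) e)))) v)
No beta redexes found.

Answer: yes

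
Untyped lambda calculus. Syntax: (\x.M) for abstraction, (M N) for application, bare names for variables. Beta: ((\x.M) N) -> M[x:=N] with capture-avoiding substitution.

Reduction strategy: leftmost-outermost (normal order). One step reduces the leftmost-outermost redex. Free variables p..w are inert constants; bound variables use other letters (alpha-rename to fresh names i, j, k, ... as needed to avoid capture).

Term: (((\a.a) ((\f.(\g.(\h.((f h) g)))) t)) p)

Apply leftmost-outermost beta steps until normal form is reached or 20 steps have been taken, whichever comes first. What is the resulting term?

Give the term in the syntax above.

Answer: (\h.((t h) p))

Derivation:
Step 0: (((\a.a) ((\f.(\g.(\h.((f h) g)))) t)) p)
Step 1: (((\f.(\g.(\h.((f h) g)))) t) p)
Step 2: ((\g.(\h.((t h) g))) p)
Step 3: (\h.((t h) p))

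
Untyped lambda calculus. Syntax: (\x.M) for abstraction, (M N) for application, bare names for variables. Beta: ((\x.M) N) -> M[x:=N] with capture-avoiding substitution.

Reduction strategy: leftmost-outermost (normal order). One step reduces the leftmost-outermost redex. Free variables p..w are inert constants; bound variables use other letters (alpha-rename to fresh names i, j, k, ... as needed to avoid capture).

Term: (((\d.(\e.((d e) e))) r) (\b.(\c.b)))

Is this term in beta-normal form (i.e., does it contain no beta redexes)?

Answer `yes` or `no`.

Answer: no

Derivation:
Term: (((\d.(\e.((d e) e))) r) (\b.(\c.b)))
Found 1 beta redex(es).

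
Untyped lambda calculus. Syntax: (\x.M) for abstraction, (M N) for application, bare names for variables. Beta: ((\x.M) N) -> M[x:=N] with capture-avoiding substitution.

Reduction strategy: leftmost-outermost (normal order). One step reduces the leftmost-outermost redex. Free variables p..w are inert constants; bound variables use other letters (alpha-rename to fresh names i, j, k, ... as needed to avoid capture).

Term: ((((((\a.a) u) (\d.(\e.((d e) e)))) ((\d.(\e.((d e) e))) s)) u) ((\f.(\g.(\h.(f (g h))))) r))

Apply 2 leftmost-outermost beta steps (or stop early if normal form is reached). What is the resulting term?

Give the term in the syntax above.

Step 0: ((((((\a.a) u) (\d.(\e.((d e) e)))) ((\d.(\e.((d e) e))) s)) u) ((\f.(\g.(\h.(f (g h))))) r))
Step 1: ((((u (\d.(\e.((d e) e)))) ((\d.(\e.((d e) e))) s)) u) ((\f.(\g.(\h.(f (g h))))) r))
Step 2: ((((u (\d.(\e.((d e) e)))) (\e.((s e) e))) u) ((\f.(\g.(\h.(f (g h))))) r))

Answer: ((((u (\d.(\e.((d e) e)))) (\e.((s e) e))) u) ((\f.(\g.(\h.(f (g h))))) r))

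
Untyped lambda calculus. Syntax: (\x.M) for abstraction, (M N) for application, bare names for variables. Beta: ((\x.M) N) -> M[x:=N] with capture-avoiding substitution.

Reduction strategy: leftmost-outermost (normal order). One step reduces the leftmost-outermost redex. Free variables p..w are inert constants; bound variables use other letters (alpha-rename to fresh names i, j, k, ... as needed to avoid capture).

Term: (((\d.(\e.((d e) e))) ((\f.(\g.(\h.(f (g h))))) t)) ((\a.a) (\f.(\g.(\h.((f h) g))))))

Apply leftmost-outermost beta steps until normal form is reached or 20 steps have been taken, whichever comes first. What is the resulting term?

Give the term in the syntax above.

Answer: (t (\g.(\h.(\i.((h i) g)))))

Derivation:
Step 0: (((\d.(\e.((d e) e))) ((\f.(\g.(\h.(f (g h))))) t)) ((\a.a) (\f.(\g.(\h.((f h) g))))))
Step 1: ((\e.((((\f.(\g.(\h.(f (g h))))) t) e) e)) ((\a.a) (\f.(\g.(\h.((f h) g))))))
Step 2: ((((\f.(\g.(\h.(f (g h))))) t) ((\a.a) (\f.(\g.(\h.((f h) g)))))) ((\a.a) (\f.(\g.(\h.((f h) g))))))
Step 3: (((\g.(\h.(t (g h)))) ((\a.a) (\f.(\g.(\h.((f h) g)))))) ((\a.a) (\f.(\g.(\h.((f h) g))))))
Step 4: ((\h.(t (((\a.a) (\f.(\g.(\h.((f h) g))))) h))) ((\a.a) (\f.(\g.(\h.((f h) g))))))
Step 5: (t (((\a.a) (\f.(\g.(\h.((f h) g))))) ((\a.a) (\f.(\g.(\h.((f h) g)))))))
Step 6: (t ((\f.(\g.(\h.((f h) g)))) ((\a.a) (\f.(\g.(\h.((f h) g)))))))
Step 7: (t (\g.(\h.((((\a.a) (\f.(\g.(\h.((f h) g))))) h) g))))
Step 8: (t (\g.(\h.(((\f.(\g.(\h.((f h) g)))) h) g))))
Step 9: (t (\g.(\h.((\g.(\i.((h i) g))) g))))
Step 10: (t (\g.(\h.(\i.((h i) g)))))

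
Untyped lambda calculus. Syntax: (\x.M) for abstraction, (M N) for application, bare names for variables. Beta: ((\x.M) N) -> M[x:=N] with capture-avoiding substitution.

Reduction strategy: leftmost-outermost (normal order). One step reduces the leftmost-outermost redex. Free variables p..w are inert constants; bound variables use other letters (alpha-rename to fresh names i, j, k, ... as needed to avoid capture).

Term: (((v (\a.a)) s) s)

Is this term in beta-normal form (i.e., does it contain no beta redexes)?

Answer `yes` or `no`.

Answer: yes

Derivation:
Term: (((v (\a.a)) s) s)
No beta redexes found.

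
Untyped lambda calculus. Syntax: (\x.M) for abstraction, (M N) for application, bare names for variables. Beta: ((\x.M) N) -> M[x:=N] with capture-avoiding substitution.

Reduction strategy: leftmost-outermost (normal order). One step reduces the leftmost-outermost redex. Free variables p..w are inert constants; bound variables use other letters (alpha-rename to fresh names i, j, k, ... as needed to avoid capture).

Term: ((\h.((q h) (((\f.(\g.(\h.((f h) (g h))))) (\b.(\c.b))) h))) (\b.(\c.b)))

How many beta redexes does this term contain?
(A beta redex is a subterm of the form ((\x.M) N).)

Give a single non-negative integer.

Answer: 2

Derivation:
Term: ((\h.((q h) (((\f.(\g.(\h.((f h) (g h))))) (\b.(\c.b))) h))) (\b.(\c.b)))
  Redex: ((\h.((q h) (((\f.(\g.(\h.((f h) (g h))))) (\b.(\c.b))) h))) (\b.(\c.b)))
  Redex: ((\f.(\g.(\h.((f h) (g h))))) (\b.(\c.b)))
Total redexes: 2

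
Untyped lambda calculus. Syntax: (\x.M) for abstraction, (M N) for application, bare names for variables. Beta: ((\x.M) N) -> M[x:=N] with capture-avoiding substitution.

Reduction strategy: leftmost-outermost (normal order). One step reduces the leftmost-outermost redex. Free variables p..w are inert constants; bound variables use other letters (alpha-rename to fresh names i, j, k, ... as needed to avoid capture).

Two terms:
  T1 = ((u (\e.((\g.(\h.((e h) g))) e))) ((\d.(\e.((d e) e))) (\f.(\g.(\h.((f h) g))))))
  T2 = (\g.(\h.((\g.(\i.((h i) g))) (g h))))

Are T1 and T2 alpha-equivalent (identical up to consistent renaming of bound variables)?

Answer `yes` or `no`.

Term 1: ((u (\e.((\g.(\h.((e h) g))) e))) ((\d.(\e.((d e) e))) (\f.(\g.(\h.((f h) g))))))
Term 2: (\g.(\h.((\g.(\i.((h i) g))) (g h))))
Alpha-equivalence: compare structure up to binder renaming.
Result: False

Answer: no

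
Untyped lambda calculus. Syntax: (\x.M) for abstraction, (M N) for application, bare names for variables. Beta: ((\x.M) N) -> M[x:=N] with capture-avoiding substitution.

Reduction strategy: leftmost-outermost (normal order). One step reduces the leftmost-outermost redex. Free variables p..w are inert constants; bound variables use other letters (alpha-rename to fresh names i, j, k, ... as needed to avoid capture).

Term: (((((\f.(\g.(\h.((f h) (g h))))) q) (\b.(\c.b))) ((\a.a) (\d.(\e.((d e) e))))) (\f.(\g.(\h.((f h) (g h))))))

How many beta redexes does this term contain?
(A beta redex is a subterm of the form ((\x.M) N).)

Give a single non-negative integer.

Answer: 2

Derivation:
Term: (((((\f.(\g.(\h.((f h) (g h))))) q) (\b.(\c.b))) ((\a.a) (\d.(\e.((d e) e))))) (\f.(\g.(\h.((f h) (g h))))))
  Redex: ((\f.(\g.(\h.((f h) (g h))))) q)
  Redex: ((\a.a) (\d.(\e.((d e) e))))
Total redexes: 2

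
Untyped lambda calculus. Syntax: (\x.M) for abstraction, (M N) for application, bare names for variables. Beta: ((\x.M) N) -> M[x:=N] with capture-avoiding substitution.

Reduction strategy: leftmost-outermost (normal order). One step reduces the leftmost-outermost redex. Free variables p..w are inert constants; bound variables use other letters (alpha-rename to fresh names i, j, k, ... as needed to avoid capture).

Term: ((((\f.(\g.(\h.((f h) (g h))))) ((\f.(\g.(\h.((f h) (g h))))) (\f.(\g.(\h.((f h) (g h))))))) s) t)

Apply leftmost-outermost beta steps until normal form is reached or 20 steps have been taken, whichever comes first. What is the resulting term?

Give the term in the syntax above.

Answer: (\h.(((s t) h) ((t (s t)) h)))

Derivation:
Step 0: ((((\f.(\g.(\h.((f h) (g h))))) ((\f.(\g.(\h.((f h) (g h))))) (\f.(\g.(\h.((f h) (g h))))))) s) t)
Step 1: (((\g.(\h.((((\f.(\g.(\h.((f h) (g h))))) (\f.(\g.(\h.((f h) (g h)))))) h) (g h)))) s) t)
Step 2: ((\h.((((\f.(\g.(\h.((f h) (g h))))) (\f.(\g.(\h.((f h) (g h)))))) h) (s h))) t)
Step 3: ((((\f.(\g.(\h.((f h) (g h))))) (\f.(\g.(\h.((f h) (g h)))))) t) (s t))
Step 4: (((\g.(\h.(((\f.(\g.(\h.((f h) (g h))))) h) (g h)))) t) (s t))
Step 5: ((\h.(((\f.(\g.(\h.((f h) (g h))))) h) (t h))) (s t))
Step 6: (((\f.(\g.(\h.((f h) (g h))))) (s t)) (t (s t)))
Step 7: ((\g.(\h.(((s t) h) (g h)))) (t (s t)))
Step 8: (\h.(((s t) h) ((t (s t)) h)))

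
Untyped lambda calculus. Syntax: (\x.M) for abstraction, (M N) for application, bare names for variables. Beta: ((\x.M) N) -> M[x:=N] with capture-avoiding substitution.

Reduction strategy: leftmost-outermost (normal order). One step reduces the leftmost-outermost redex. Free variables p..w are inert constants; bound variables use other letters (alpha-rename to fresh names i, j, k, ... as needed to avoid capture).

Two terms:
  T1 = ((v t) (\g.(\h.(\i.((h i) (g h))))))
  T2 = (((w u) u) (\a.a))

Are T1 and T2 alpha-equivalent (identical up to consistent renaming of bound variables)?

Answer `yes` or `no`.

Term 1: ((v t) (\g.(\h.(\i.((h i) (g h))))))
Term 2: (((w u) u) (\a.a))
Alpha-equivalence: compare structure up to binder renaming.
Result: False

Answer: no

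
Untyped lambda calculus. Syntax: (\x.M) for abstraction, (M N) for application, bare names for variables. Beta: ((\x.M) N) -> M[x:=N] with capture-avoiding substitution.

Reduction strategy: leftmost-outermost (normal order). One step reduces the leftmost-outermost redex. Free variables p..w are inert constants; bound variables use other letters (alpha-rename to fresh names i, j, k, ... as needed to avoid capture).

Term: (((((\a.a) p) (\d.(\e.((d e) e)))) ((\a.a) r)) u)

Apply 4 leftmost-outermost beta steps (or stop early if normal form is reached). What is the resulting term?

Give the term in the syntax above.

Step 0: (((((\a.a) p) (\d.(\e.((d e) e)))) ((\a.a) r)) u)
Step 1: (((p (\d.(\e.((d e) e)))) ((\a.a) r)) u)
Step 2: (((p (\d.(\e.((d e) e)))) r) u)
Step 3: (normal form reached)

Answer: (((p (\d.(\e.((d e) e)))) r) u)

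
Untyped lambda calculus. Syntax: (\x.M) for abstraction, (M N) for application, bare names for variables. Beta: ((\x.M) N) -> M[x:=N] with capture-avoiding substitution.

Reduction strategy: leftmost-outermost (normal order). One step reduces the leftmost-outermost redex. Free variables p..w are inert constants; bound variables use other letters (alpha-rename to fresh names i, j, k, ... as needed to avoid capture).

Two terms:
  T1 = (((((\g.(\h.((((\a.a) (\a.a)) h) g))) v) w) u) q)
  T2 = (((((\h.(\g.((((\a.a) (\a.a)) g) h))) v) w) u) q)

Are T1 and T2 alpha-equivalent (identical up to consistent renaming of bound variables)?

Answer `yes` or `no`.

Term 1: (((((\g.(\h.((((\a.a) (\a.a)) h) g))) v) w) u) q)
Term 2: (((((\h.(\g.((((\a.a) (\a.a)) g) h))) v) w) u) q)
Alpha-equivalence: compare structure up to binder renaming.
Result: True

Answer: yes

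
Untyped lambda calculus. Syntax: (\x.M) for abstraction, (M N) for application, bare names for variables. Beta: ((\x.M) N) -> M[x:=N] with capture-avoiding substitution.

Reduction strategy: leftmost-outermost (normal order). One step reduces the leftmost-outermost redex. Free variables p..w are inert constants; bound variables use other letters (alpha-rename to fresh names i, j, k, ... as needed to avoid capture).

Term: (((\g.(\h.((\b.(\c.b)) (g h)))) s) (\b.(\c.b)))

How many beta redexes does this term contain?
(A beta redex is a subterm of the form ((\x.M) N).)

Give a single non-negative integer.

Term: (((\g.(\h.((\b.(\c.b)) (g h)))) s) (\b.(\c.b)))
  Redex: ((\g.(\h.((\b.(\c.b)) (g h)))) s)
  Redex: ((\b.(\c.b)) (g h))
Total redexes: 2

Answer: 2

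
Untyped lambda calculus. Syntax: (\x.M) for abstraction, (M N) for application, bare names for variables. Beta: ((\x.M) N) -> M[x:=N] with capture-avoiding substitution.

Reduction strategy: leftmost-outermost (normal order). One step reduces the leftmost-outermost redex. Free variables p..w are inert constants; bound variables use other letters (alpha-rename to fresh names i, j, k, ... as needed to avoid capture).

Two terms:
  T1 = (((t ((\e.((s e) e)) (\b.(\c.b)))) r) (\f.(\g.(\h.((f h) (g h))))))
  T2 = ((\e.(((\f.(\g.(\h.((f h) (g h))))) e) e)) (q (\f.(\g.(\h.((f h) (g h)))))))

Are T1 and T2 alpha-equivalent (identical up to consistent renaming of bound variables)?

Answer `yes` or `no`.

Term 1: (((t ((\e.((s e) e)) (\b.(\c.b)))) r) (\f.(\g.(\h.((f h) (g h))))))
Term 2: ((\e.(((\f.(\g.(\h.((f h) (g h))))) e) e)) (q (\f.(\g.(\h.((f h) (g h)))))))
Alpha-equivalence: compare structure up to binder renaming.
Result: False

Answer: no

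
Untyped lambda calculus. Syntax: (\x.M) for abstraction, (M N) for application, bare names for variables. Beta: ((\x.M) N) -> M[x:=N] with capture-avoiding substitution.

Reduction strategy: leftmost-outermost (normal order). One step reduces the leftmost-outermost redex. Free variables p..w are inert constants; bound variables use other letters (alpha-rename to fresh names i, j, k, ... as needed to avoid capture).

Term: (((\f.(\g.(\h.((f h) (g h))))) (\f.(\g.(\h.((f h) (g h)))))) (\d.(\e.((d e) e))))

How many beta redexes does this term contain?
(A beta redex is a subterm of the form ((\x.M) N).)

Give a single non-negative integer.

Answer: 1

Derivation:
Term: (((\f.(\g.(\h.((f h) (g h))))) (\f.(\g.(\h.((f h) (g h)))))) (\d.(\e.((d e) e))))
  Redex: ((\f.(\g.(\h.((f h) (g h))))) (\f.(\g.(\h.((f h) (g h))))))
Total redexes: 1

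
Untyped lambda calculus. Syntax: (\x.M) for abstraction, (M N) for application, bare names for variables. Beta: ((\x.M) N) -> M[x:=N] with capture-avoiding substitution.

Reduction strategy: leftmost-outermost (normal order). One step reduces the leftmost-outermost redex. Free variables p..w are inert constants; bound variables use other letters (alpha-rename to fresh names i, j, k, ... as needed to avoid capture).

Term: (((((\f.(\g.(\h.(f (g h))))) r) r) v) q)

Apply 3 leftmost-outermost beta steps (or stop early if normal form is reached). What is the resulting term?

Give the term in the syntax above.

Step 0: (((((\f.(\g.(\h.(f (g h))))) r) r) v) q)
Step 1: ((((\g.(\h.(r (g h)))) r) v) q)
Step 2: (((\h.(r (r h))) v) q)
Step 3: ((r (r v)) q)

Answer: ((r (r v)) q)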